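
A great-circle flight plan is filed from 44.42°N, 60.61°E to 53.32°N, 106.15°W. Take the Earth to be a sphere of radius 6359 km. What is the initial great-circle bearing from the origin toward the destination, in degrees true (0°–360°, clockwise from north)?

θ = atan2( sin Δλ·cos φ₂ ,  cos φ₁ sin φ₂ − sin φ₁ cos φ₂ cos Δλ )
  = atan2(-0.1368, +0.9798) = 352.05°

352.1°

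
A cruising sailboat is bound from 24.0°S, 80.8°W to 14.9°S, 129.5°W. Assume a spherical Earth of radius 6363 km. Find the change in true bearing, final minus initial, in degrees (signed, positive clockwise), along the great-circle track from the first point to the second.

+17.2°

Initial bearing θ₁ = atan2(sin Δλ cos φ₂, cos φ₁ sin φ₂ − sin φ₁ cos φ₂ cos Δλ) = 271.93°
Final bearing θ₂ = (initial bearing from the destination back to the start) + 180° = 289.13°
Δθ = θ₂ − θ₁ = +17.2°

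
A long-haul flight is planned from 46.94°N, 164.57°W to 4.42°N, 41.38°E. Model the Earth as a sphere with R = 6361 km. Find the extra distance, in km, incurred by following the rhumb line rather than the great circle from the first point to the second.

1872 km

Great circle: cos σ = sin φ₁ sin φ₂ + cos φ₁ cos φ₂ cos Δλ,  σ = 2.1601 rad → d_gc = 13740.5 km
Rhumb line: Δψ = -0.8529, q = Δφ/Δψ = 0.8701, d_rh = R√(Δφ²+q²Δλ²) = 15612.3 km
Excess = 15612.3 − 13740.5 = 1871.8 ≈ 1872 km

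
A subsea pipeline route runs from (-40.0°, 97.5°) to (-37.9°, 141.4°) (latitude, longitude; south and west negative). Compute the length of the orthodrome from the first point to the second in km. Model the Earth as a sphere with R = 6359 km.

3758 km

Haversine: a = sin²(Δφ/2)+cos φ₁ cos φ₂ sin²(Δλ/2) = 0.08480;  σ = 2·atan2(√a,√(1−a))
σ = 33.859° → d = Rσ = 6359·0.59096 = 3758 km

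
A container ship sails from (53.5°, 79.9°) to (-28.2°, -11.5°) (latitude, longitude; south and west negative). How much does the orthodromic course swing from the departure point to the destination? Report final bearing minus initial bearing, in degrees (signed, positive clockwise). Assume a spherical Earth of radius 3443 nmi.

-33.0°

At departure: θ₁ = atan2(sin Δλ cos φ₂, cos φ₁ sin φ₂ − sin φ₁ cos φ₂ cos Δλ) = 253.33°
At arrival: θ₂ = atan2(sin Δλ cos φ₁, −cos φ₂ sin φ₁ + sin φ₂ cos φ₁ cos Δλ) = 220.28°
Δθ = θ₂ − θ₁ = -33.0°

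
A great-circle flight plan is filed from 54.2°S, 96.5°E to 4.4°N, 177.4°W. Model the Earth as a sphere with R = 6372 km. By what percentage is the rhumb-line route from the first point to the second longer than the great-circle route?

2.5%

Great circle: σ = 1.5934 rad → d_gc = Rσ = 10152.8 km
Rhumb: Δφ = +1.0228, Δλ = +1.5027, Δψ = +1.2070, q = Δφ/Δψ = 0.8474 → d_rh = R√(Δφ²+q²Δλ²) = 10407.0 km
Excess = (10407.0 − 10152.8) / 10152.8 = 254.2 / 10152.8 = 2.50% ≈ 2.5%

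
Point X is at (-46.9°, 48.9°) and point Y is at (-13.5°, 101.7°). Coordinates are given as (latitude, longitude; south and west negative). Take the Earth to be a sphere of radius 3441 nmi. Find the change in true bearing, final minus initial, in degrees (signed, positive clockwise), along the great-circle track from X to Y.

-29.2°

At departure: θ₁ = atan2(sin Δλ cos φ₂, cos φ₁ sin φ₂ − sin φ₁ cos φ₂ cos Δλ) = 70.80°
At arrival: θ₂ = atan2(sin Δλ cos φ₁, −cos φ₂ sin φ₁ + sin φ₂ cos φ₁ cos Δλ) = 41.57°
Δθ = θ₂ − θ₁ = -29.2°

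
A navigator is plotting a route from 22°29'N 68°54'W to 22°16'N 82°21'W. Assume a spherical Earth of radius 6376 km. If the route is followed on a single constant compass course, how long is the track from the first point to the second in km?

Δψ = ln[tan(π/4+φ₂/2)/tan(π/4+φ₁/2)] = -0.0041;  Δφ = -0.0038 rad,  Δλ = -0.2347 rad
q = Δφ/Δψ = 0.9247
d = R·√(Δφ² + q²Δλ²) = 6376·0.21711 = 1384 km

1384 km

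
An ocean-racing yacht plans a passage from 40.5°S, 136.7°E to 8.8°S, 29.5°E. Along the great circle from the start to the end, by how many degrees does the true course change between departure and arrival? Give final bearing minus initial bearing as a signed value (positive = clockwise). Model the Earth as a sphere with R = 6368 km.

At departure: θ₁ = atan2(sin Δλ cos φ₂, cos φ₁ sin φ₂ − sin φ₁ cos φ₂ cos Δλ) = 252.03°
At arrival: θ₂ = atan2(sin Δλ cos φ₁, −cos φ₂ sin φ₁ + sin φ₂ cos φ₁ cos Δλ) = 312.95°
Δθ = θ₂ − θ₁ = +60.9°

+60.9°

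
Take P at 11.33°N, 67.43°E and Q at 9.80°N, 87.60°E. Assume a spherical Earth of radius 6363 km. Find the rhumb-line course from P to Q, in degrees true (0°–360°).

Δψ = ln[tan(π/4+φ₂/2)/tan(π/4+φ₁/2)] = -0.0272
Δλ = +0.3520 rad (taken the short way round)
course = atan2(Δλ, Δψ) = 94.41°

94.4°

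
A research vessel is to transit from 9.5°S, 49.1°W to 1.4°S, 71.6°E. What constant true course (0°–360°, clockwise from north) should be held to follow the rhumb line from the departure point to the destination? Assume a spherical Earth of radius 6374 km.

86.1°

Δψ = ln[tan(π/4+φ₂/2)/tan(π/4+φ₁/2)] = +0.1421
Δλ = +2.1066 rad (taken the short way round)
course = atan2(Δλ, Δψ) = 86.14°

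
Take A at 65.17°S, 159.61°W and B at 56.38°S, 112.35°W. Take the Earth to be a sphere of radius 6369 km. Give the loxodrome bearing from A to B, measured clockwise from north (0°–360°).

69.0°

Δψ = ln[tan(π/4+φ₂/2)/tan(π/4+φ₁/2)] = +0.3165
Δλ = +0.8248 rad (taken the short way round)
course = atan2(Δλ, Δψ) = 69.01°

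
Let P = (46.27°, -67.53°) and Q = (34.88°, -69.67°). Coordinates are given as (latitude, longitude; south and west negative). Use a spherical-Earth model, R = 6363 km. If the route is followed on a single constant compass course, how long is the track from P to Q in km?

Δψ = ln[tan(π/4+φ₂/2)/tan(π/4+φ₁/2)] = -0.2628;  Δφ = -0.1988 rad,  Δλ = -0.0374 rad
q = Δφ/Δψ = 0.7565
d = R·√(Δφ² + q²Δλ²) = 6363·0.20079 = 1278 km

1278 km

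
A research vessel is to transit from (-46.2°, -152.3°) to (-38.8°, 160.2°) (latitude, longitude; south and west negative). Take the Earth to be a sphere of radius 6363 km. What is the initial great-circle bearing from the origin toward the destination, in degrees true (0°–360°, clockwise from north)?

N = sin Δλ·cos φ₂ = -0.5746;  D = cos φ₁ sin φ₂ − sin φ₁ cos φ₂ cos Δλ = -0.0537
initial course = atan2(N, D) = 264.66°

264.7°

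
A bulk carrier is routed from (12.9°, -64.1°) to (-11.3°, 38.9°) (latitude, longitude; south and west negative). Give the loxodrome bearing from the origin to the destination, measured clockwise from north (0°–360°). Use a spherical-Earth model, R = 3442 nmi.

Δψ = ln[tan(π/4+φ₂/2)/tan(π/4+φ₁/2)] = -0.4256
Δλ = +1.7977 rad (taken the short way round)
course = atan2(Δλ, Δψ) = 103.32°

103.3°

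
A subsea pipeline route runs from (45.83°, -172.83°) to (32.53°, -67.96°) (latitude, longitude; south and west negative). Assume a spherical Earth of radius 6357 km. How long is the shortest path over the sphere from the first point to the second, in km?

8478 km

cos σ = sin φ₁ sin φ₂ + cos φ₁ cos φ₂ cos Δλ
      = sin(45.83°)sin(32.53°) + cos(45.83°)cos(32.53°)cos(104.87°) = 0.2349
σ = 76.411° → d = Rσ = 6357·1.33363 = 8478 km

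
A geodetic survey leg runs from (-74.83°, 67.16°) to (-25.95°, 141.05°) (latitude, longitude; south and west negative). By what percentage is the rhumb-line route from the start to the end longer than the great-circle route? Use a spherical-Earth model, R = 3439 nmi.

4.6%

Great circle: σ = 1.0614 rad → d_gc = Rσ = 3650.2 nmi
Rhumb: Δφ = +0.8531, Δλ = +1.2896, Δψ = +1.5469, q = Δφ/Δψ = 0.5515 → d_rh = R√(Δφ²+q²Δλ²) = 3819.7 nmi
Excess = (3819.7 − 3650.2) / 3650.2 = 169.5 / 3650.2 = 4.64% ≈ 4.6%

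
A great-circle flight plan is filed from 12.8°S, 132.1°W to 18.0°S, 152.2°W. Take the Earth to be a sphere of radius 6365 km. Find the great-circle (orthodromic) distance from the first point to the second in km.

2227 km

cos σ = sin φ₁ sin φ₂ + cos φ₁ cos φ₂ cos Δλ
      = sin(-12.80°)sin(-18.00°) + cos(-12.80°)cos(-18.00°)cos(-20.10°) = 0.9394
σ = 20.049° → d = Rσ = 6365·0.34992 = 2227 km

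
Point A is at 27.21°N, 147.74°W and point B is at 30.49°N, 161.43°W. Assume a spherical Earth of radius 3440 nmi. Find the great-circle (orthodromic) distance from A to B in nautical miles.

746 nmi

Haversine: a = sin²(Δφ/2)+cos φ₁ cos φ₂ sin²(Δλ/2) = 0.01171;  σ = 2·atan2(√a,√(1−a))
σ = 12.422° → d = Rσ = 3440·0.21680 = 746 nmi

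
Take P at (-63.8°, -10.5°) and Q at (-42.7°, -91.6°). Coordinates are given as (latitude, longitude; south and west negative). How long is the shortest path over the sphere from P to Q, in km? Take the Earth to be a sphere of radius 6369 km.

Haversine: a = sin²(Δφ/2)+cos φ₁ cos φ₂ sin²(Δλ/2) = 0.17066;  σ = 2·atan2(√a,√(1−a))
σ = 48.800° → d = Rσ = 6369·0.85173 = 5425 km

5425 km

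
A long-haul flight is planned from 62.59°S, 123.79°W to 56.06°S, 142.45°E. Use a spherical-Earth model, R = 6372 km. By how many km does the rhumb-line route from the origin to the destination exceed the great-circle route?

459 km

Great circle: cos σ = sin φ₁ sin φ₂ + cos φ₁ cos φ₂ cos Δλ,  σ = 0.7675 rad → d_gc = 4890.7 km
Rhumb line: Δψ = +0.2242, q = Δφ/Δψ = 0.5083, d_rh = R√(Δφ²+q²Δλ²) = 5349.9 km
Excess = 5349.9 − 4890.7 = 459.2 ≈ 459 km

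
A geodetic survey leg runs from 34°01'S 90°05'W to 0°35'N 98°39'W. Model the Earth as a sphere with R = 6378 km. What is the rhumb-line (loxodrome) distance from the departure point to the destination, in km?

3955 km

Δψ = ln[tan(π/4+φ₂/2)/tan(π/4+φ₁/2)] = +0.6422;  Δφ = +0.6039 rad,  Δλ = -0.1495 rad
q = Δφ/Δψ = 0.9404
d = R·√(Δφ² + q²Δλ²) = 6378·0.62004 = 3955 km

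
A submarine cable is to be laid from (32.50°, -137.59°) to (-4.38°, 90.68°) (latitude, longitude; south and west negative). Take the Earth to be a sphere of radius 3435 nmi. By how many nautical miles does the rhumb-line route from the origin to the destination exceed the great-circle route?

Great circle: cos σ = sin φ₁ sin φ₂ + cos φ₁ cos φ₂ cos Δλ,  σ = 2.2153 rad → d_gc = 7609.44 nmi
Rhumb line: Δψ = -0.6769, q = Δφ/Δψ = 0.9510, d_rh = R√(Δφ²+q²Δλ²) = 7828.90 nmi
Excess = 7828.90 − 7609.44 = 219.46 ≈ 219 nmi

219 nmi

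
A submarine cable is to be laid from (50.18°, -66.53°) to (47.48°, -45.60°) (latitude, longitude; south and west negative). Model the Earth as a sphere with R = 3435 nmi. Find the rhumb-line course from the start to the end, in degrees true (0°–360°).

101.1°

Δψ = ln[tan(π/4+φ₂/2)/tan(π/4+φ₁/2)] = -0.0716
Δλ = +0.3653 rad (taken the short way round)
course = atan2(Δλ, Δψ) = 101.09°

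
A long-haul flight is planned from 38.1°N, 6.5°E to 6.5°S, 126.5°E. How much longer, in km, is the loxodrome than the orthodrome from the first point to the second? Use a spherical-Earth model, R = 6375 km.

348 km

Great circle: cos σ = sin φ₁ sin φ₂ + cos φ₁ cos φ₂ cos Δλ,  σ = 2.0497 rad → d_gc = 13066.7 km
Rhumb line: Δψ = -0.8339, q = Δφ/Δψ = 0.9335, d_rh = R√(Δφ²+q²Δλ²) = 13415.1 km
Excess = 13415.1 − 13066.7 = 348.4 ≈ 348 km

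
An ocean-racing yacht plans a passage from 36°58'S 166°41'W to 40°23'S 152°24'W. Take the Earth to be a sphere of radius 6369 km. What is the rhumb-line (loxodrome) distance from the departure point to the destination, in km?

1296 km

Δψ = ln[tan(π/4+φ₂/2)/tan(π/4+φ₁/2)] = -0.0764;  Δφ = -0.0596 rad,  Δλ = +0.2493 rad
q = Δφ/Δψ = 0.7804
d = R·√(Δφ² + q²Δλ²) = 6369·0.20349 = 1296 km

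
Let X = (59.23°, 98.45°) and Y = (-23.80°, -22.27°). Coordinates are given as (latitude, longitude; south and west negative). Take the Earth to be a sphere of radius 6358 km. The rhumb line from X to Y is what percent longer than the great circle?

Great circle: σ = 2.1967 rad → d_gc = Rσ = 13966.8 km
Rhumb: Δφ = -1.4491, Δλ = -2.1070, Δψ = -1.7183, q = Δφ/Δψ = 0.8434 → d_rh = R√(Δφ²+q²Δλ²) = 14578.6 km
Excess = (14578.6 − 13966.8) / 13966.8 = 611.8 / 13966.8 = 4.38% ≈ 4.4%

4.4%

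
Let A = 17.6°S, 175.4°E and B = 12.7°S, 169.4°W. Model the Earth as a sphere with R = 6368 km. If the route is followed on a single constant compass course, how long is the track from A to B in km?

1719 km

Δψ = ln[tan(π/4+φ₂/2)/tan(π/4+φ₁/2)] = +0.0886;  Δφ = +0.0855 rad,  Δλ = +0.2653 rad
q = Δφ/Δψ = 0.9649
d = R·√(Δφ² + q²Δλ²) = 6368·0.26989 = 1719 km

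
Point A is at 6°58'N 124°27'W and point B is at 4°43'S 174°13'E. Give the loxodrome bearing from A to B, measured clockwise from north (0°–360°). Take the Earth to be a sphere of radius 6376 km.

Meridional parts: M(φ₁)=+0.1219, M(φ₂)=-0.0824 → ΔM = -0.2043;  Δλ = -1.0705 rad
tan C = Δλ / ΔM = +5.2395 → C = 259.19°

259.2°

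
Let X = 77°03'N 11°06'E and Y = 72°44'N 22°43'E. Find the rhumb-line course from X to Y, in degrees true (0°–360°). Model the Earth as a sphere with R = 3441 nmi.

145.1°

Meridional parts: M(φ₁)=+2.1760, M(φ₂)=+1.8850 → ΔM = -0.2910;  Δλ = +0.2027 rad
tan C = Δλ / ΔM = -0.6967 → C = 145.14°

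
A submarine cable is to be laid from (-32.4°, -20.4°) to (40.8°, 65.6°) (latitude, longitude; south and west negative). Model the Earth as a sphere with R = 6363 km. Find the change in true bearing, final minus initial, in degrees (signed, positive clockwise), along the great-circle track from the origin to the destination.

+9.7°

Initial bearing θ₁ = atan2(sin Δλ cos φ₂, cos φ₁ sin φ₂ − sin φ₁ cos φ₂ cos Δλ) = 52.47°
Final bearing θ₂ = (initial bearing from the destination back to the start) + 180° = 62.20°
Δθ = θ₂ − θ₁ = +9.7°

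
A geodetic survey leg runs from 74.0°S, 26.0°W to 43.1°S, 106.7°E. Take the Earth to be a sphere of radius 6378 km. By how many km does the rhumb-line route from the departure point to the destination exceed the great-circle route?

1333 km

Great circle: cos σ = sin φ₁ sin φ₂ + cos φ₁ cos φ₂ cos Δλ,  σ = 1.0236 rad → d_gc = 6528.3 km
Rhumb line: Δψ = +1.1270, q = Δφ/Δψ = 0.4785, d_rh = R√(Δφ²+q²Δλ²) = 7861.1 km
Excess = 7861.1 − 6528.3 = 1332.8 ≈ 1333 km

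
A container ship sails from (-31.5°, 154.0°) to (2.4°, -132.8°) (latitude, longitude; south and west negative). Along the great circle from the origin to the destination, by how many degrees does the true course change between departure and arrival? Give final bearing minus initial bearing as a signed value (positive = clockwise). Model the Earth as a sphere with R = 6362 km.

-22.1°

At departure: θ₁ = atan2(sin Δλ cos φ₂, cos φ₁ sin φ₂ − sin φ₁ cos φ₂ cos Δλ) = 78.96°
At arrival: θ₂ = atan2(sin Δλ cos φ₁, −cos φ₂ sin φ₁ + sin φ₂ cos φ₁ cos Δλ) = 56.89°
Δθ = θ₂ − θ₁ = -22.1°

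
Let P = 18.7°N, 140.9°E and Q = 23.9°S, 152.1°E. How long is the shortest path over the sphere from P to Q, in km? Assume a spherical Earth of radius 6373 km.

cos σ = sin φ₁ sin φ₂ + cos φ₁ cos φ₂ cos Δλ
      = sin(18.70°)sin(-23.90°) + cos(18.70°)cos(-23.90°)cos(11.20°) = 0.7196
σ = 43.978° → d = Rσ = 6373·0.76756 = 4892 km

4892 km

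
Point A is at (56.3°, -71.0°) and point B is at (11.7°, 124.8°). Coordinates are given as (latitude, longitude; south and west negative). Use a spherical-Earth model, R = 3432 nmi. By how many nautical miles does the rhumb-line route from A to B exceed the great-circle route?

1558 nmi

Great circle: cos σ = sin φ₁ sin φ₂ + cos φ₁ cos φ₂ cos Δλ,  σ = 1.9327 rad → d_gc = 6633.1 nmi
Rhumb line: Δψ = -0.9888, q = Δφ/Δψ = 0.7872, d_rh = R√(Δφ²+q²Δλ²) = 8190.7 nmi
Excess = 8190.7 − 6633.1 = 1557.6 ≈ 1558 nmi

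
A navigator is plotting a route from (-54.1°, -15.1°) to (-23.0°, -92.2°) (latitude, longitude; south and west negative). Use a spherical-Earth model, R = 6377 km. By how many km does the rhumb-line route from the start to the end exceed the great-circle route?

248 km

Great circle: cos σ = sin φ₁ sin φ₂ + cos φ₁ cos φ₂ cos Δλ,  σ = 1.1185 rad → d_gc = 7132.8 km
Rhumb line: Δψ = +0.7145, q = Δφ/Δψ = 0.7597, d_rh = R√(Δφ²+q²Δλ²) = 7381.1 km
Excess = 7381.1 − 7132.8 = 248.3 ≈ 248 km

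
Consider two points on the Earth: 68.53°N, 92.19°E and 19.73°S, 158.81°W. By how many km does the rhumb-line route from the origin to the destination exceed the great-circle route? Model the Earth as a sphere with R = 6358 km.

Great circle: cos σ = sin φ₁ sin φ₂ + cos φ₁ cos φ₂ cos Δλ,  σ = 2.0112 rad → d_gc = 12787.4 km
Rhumb line: Δψ = -2.0143, q = Δφ/Δψ = 0.7648, d_rh = R√(Δφ²+q²Δλ²) = 13471.7 km
Excess = 13471.7 − 12787.4 = 684.3 ≈ 684 km

684 km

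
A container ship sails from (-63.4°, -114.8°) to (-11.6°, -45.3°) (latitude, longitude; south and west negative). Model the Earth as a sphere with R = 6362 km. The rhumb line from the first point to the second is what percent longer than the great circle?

Great circle: σ = 1.2309 rad → d_gc = Rσ = 7830.9 km
Rhumb: Δφ = +0.9041, Δλ = +1.2130, Δψ = +1.2384, q = Δφ/Δψ = 0.7300 → d_rh = R√(Δφ²+q²Δλ²) = 8051.2 km
Excess = (8051.2 − 7830.9) / 7830.9 = 220.3 / 7830.9 = 2.81% ≈ 2.8%

2.8%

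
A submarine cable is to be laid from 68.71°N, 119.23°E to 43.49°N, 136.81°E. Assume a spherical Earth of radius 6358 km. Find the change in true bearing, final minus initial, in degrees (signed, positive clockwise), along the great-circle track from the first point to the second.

Initial bearing θ₁ = atan2(sin Δλ cos φ₂, cos φ₁ sin φ₂ − sin φ₁ cos φ₂ cos Δλ) = 150.95°
Final bearing θ₂ = (initial bearing from the destination back to the start) + 180° = 165.94°
Δθ = θ₂ − θ₁ = +15.0°

+15.0°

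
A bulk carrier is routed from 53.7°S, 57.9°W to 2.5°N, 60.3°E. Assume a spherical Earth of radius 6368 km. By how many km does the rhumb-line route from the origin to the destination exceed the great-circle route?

Great circle: cos σ = sin φ₁ sin φ₂ + cos φ₁ cos φ₂ cos Δλ,  σ = 1.8909 rad → d_gc = 12041.1 km
Rhumb line: Δψ = +1.1589, q = Δφ/Δψ = 0.8463, d_rh = R√(Δφ²+q²Δλ²) = 12752.9 km
Excess = 12752.9 − 12041.1 = 711.8 ≈ 712 km

712 km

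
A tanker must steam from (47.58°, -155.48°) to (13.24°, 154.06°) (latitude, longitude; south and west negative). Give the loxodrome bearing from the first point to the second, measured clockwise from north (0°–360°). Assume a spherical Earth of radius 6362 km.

Meridional parts: M(φ₁)=+0.9466, M(φ₂)=+0.2332 → ΔM = -0.7134;  Δλ = -0.8807 rad
tan C = Δλ / ΔM = +1.2345 → C = 230.99°

231.0°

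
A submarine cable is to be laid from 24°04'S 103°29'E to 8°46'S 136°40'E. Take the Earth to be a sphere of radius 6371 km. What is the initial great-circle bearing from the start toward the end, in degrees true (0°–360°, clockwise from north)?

N = sin Δλ·cos φ₂ = +0.5409;  D = cos φ₁ sin φ₂ − sin φ₁ cos φ₂ cos Δλ = +0.1981
initial course = atan2(N, D) = 69.88°

69.9°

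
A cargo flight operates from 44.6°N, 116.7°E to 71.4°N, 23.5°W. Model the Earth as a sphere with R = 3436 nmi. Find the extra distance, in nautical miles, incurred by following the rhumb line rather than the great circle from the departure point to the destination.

Great circle: cos σ = sin φ₁ sin φ₂ + cos φ₁ cos φ₂ cos Δλ,  σ = 1.0576 rad → d_gc = 3633.8 nmi
Rhumb line: Δψ = +0.9378, q = Δφ/Δψ = 0.4987, d_rh = R√(Δφ²+q²Δλ²) = 4490.8 nmi
Excess = 4490.8 − 3633.8 = 857.0 ≈ 857 nmi

857 nmi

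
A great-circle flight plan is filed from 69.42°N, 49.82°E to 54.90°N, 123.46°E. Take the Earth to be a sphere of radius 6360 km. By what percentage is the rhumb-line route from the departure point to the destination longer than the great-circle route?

Great circle: σ = 0.6044 rad → d_gc = Rσ = 3843.7 km
Rhumb: Δφ = -0.2534, Δλ = +1.2853, Δψ = -0.5550, q = Δφ/Δψ = 0.4566 → d_rh = R√(Δφ²+q²Δλ²) = 4065.5 km
Excess = (4065.5 − 3843.7) / 3843.7 = 221.8 / 3843.7 = 5.77% ≈ 5.8%

5.8%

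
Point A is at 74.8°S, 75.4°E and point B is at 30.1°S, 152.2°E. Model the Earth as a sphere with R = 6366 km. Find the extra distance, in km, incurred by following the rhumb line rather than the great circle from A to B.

Great circle: cos σ = sin φ₁ sin φ₂ + cos φ₁ cos φ₂ cos Δλ,  σ = 1.0054 rad → d_gc = 6400.3 km
Rhumb line: Δψ = +1.4629, q = Δφ/Δψ = 0.5333, d_rh = R√(Δφ²+q²Δλ²) = 6736.2 km
Excess = 6736.2 − 6400.3 = 335.9 ≈ 336 km

336 km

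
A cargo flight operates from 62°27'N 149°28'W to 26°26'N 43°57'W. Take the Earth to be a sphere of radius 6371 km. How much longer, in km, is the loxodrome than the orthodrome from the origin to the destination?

Great circle: cos σ = sin φ₁ sin φ₂ + cos φ₁ cos φ₂ cos Δλ,  σ = 1.2830 rad → d_gc = 8173.7 km
Rhumb line: Δψ = -0.9272, q = Δφ/Δψ = 0.6780, d_rh = R√(Δφ²+q²Δλ²) = 8905.8 km
Excess = 8905.8 − 8173.7 = 732.1 ≈ 732 km

732 km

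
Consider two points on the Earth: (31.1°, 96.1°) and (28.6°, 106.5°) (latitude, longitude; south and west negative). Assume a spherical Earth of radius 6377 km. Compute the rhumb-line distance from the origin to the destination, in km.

1042 km

Δψ = ln[tan(π/4+φ₂/2)/tan(π/4+φ₁/2)] = -0.0503;  Δφ = -0.0436 rad,  Δλ = +0.1815 rad
q = Δφ/Δψ = 0.8672
d = R·√(Δφ² + q²Δλ²) = 6377·0.16335 = 1042 km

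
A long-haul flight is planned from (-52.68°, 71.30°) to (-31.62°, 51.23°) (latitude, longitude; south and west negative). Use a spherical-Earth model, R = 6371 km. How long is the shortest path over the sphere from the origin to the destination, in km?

2846 km

cos σ = sin φ₁ sin φ₂ + cos φ₁ cos φ₂ cos Δλ
      = sin(-52.68°)sin(-31.62°) + cos(-52.68°)cos(-31.62°)cos(-20.07°) = 0.9019
σ = 25.597° → d = Rσ = 6371·0.44675 = 2846 km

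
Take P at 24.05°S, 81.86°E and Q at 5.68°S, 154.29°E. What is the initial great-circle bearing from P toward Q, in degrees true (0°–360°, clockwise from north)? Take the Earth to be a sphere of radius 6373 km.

88.1°

θ = atan2( sin Δλ·cos φ₂ ,  cos φ₁ sin φ₂ − sin φ₁ cos φ₂ cos Δλ )
  = atan2(+0.9487, +0.0320) = 88.07°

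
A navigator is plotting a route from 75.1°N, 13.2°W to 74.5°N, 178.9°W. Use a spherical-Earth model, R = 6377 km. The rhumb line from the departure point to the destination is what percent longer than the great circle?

Great circle: σ = 0.5264 rad → d_gc = Rσ = 3356.6 km
Rhumb: Δφ = -0.0105, Δλ = -2.8920, Δψ = -0.0399, q = Δφ/Δψ = 0.2622 → d_rh = R√(Δφ²+q²Δλ²) = 4835.2 km
Excess = (4835.2 − 3356.6) / 3356.6 = 1478.6 / 3356.6 = 44.051% ≈ 44.1%

44.1%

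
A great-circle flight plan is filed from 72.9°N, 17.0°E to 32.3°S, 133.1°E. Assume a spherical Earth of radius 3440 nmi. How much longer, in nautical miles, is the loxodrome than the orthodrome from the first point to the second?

438 nmi

Great circle: cos σ = sin φ₁ sin φ₂ + cos φ₁ cos φ₂ cos Δλ,  σ = 2.2396 rad → d_gc = 7704.3 nmi
Rhumb line: Δψ = -2.4911, q = Δφ/Δψ = 0.7371, d_rh = R√(Δφ²+q²Δλ²) = 8141.9 nmi
Excess = 8141.9 − 7704.3 = 437.6 ≈ 438 nmi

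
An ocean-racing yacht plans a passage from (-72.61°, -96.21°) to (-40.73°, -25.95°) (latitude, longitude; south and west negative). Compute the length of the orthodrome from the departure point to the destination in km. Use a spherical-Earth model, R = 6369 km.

cos σ = sin φ₁ sin φ₂ + cos φ₁ cos φ₂ cos Δλ
      = sin(-72.61°)sin(-40.73°) + cos(-72.61°)cos(-40.73°)cos(70.26°) = 0.6992
σ = 45.640° → d = Rσ = 6369·0.79656 = 5073 km

5073 km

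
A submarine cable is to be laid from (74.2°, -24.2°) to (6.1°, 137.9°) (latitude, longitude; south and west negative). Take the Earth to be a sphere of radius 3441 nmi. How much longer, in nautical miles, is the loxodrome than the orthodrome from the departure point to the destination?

1480 nmi

Great circle: cos σ = sin φ₁ sin φ₂ + cos φ₁ cos φ₂ cos Δλ,  σ = 1.7268 rad → d_gc = 5942.0 nmi
Rhumb line: Δψ = -1.8683, q = Δφ/Δψ = 0.6362, d_rh = R√(Δφ²+q²Δλ²) = 7421.8 nmi
Excess = 7421.8 − 5942.0 = 1479.8 ≈ 1480 nmi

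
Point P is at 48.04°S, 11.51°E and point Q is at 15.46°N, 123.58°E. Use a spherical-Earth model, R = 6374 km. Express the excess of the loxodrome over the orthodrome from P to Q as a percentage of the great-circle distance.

Great circle: σ = 2.0268 rad → d_gc = Rσ = 12918.8 km
Rhumb: Δφ = +1.1083, Δλ = +1.9560, Δψ = +1.2317, q = Δφ/Δψ = 0.8998 → d_rh = R√(Δφ²+q²Δλ²) = 13257.4 km
Excess = (13257.4 − 12918.8) / 12918.8 = 338.6 / 12918.8 = 2.62% ≈ 2.6%

2.6%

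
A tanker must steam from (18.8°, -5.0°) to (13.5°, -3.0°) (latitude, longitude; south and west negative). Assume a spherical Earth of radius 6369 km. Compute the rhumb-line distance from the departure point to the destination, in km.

627 km

Δψ = ln[tan(π/4+φ₂/2)/tan(π/4+φ₁/2)] = -0.0963;  Δφ = -0.0925 rad,  Δλ = +0.0349 rad
q = Δφ/Δψ = 0.9601
d = R·√(Δφ² + q²Δλ²) = 6369·0.09839 = 627 km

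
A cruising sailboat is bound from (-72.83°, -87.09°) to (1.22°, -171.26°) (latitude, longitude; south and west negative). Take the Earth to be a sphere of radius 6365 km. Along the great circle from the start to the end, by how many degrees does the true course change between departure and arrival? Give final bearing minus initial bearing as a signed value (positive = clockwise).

Initial bearing θ₁ = atan2(sin Δλ cos φ₂, cos φ₁ sin φ₂ − sin φ₁ cos φ₂ cos Δλ) = 275.93°
Final bearing θ₂ = (initial bearing from the destination back to the start) + 180° = 342.92°
Δθ = θ₂ − θ₁ = +67.0°

+67.0°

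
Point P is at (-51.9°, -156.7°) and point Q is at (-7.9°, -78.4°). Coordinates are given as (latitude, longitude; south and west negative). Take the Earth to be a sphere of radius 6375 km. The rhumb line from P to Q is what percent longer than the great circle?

Great circle: σ = 1.3366 rad → d_gc = Rσ = 8520.6 km
Rhumb: Δφ = +0.7679, Δλ = +1.3666, Δψ = +0.9250, q = Δφ/Δψ = 0.8302 → d_rh = R√(Δφ²+q²Δλ²) = 8733.8 km
Excess = (8733.8 − 8520.6) / 8520.6 = 213.2 / 8520.6 = 2.50% ≈ 2.5%

2.5%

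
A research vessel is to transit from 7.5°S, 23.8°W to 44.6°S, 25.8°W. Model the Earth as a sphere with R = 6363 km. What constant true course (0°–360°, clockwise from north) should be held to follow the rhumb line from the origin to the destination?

Meridional parts: M(φ₁)=-0.1313, M(φ₂)=-0.8715 → ΔM = -0.7403;  Δλ = -0.0349 rad
tan C = Δλ / ΔM = +0.0472 → C = 182.70°

182.7°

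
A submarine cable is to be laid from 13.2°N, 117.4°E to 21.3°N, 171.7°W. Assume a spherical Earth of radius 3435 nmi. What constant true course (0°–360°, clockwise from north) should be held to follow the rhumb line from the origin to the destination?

83.2°

Δψ = ln[tan(π/4+φ₂/2)/tan(π/4+φ₁/2)] = +0.1482
Δλ = +1.2374 rad (taken the short way round)
course = atan2(Δλ, Δψ) = 83.17°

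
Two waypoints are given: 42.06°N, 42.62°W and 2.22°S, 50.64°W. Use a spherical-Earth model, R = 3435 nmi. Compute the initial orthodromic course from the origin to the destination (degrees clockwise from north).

191.4°

N = sin Δλ·cos φ₂ = -0.1394;  D = cos φ₁ sin φ₂ − sin φ₁ cos φ₂ cos Δλ = -0.6916
initial course = atan2(N, D) = 191.40°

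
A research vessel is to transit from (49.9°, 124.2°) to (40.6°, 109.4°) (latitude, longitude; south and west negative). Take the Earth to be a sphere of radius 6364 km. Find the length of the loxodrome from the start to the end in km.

1548 km

Δψ = ln[tan(π/4+φ₂/2)/tan(π/4+φ₁/2)] = -0.2313;  Δφ = -0.1623 rad,  Δλ = -0.2583 rad
q = Δφ/Δψ = 0.7017
d = R·√(Δφ² + q²Δλ²) = 6364·0.24330 = 1548 km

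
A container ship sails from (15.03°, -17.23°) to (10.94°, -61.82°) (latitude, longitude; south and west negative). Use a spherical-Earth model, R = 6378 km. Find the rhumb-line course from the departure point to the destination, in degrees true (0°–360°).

Meridional parts: M(φ₁)=+0.2654, M(φ₂)=+0.1921 → ΔM = -0.0733;  Δλ = -0.7782 rad
tan C = Δλ / ΔM = +10.6209 → C = 264.62°

264.6°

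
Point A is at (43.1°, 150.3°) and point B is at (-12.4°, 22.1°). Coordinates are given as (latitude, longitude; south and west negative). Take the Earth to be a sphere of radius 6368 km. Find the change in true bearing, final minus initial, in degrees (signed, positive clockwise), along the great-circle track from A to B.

-63.3°

Initial bearing θ₁ = atan2(sin Δλ cos φ₂, cos φ₁ sin φ₂ − sin φ₁ cos φ₂ cos Δλ) = 288.44°
Final bearing θ₂ = (initial bearing from the destination back to the start) + 180° = 225.17°
Δθ = θ₂ − θ₁ = -63.3°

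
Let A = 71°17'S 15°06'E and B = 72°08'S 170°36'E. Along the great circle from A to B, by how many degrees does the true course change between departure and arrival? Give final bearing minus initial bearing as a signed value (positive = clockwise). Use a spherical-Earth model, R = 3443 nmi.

At departure: θ₁ = atan2(sin Δλ cos φ₂, cos φ₁ sin φ₂ − sin φ₁ cos φ₂ cos Δλ) = 167.41°
At arrival: θ₂ = atan2(sin Δλ cos φ₁, −cos φ₂ sin φ₁ + sin φ₂ cos φ₁ cos Δλ) = 13.17°
Δθ = θ₂ − θ₁ = -154.2°

-154.2°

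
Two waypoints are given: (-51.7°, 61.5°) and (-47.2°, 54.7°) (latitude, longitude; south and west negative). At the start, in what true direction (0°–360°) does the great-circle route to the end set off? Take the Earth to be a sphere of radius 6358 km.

312.9°

N = sin Δλ·cos φ₂ = -0.0804;  D = cos φ₁ sin φ₂ − sin φ₁ cos φ₂ cos Δλ = +0.0747
initial course = atan2(N, D) = 312.88°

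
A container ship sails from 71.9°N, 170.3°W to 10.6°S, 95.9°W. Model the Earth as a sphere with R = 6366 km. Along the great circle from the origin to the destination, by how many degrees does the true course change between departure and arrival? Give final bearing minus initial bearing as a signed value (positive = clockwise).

At departure: θ₁ = atan2(sin Δλ cos φ₂, cos φ₁ sin φ₂ − sin φ₁ cos φ₂ cos Δλ) = 108.04°
At arrival: θ₂ = atan2(sin Δλ cos φ₁, −cos φ₂ sin φ₁ + sin φ₂ cos φ₁ cos Δλ) = 162.51°
Δθ = θ₂ − θ₁ = +54.5°

+54.5°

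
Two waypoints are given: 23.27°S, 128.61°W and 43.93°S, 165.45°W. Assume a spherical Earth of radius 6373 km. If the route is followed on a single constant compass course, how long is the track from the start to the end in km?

Rhumb course C = atan2(Δλ, Δψ) with Δψ = ln[tan(π/4+φ₂/2)/tan(π/4+φ₁/2)] = -0.4374, Δλ = -0.6430 → C = 235.77°
d = R·|Δφ| / |cos C| = 6373·0.36059 / 0.56248 = 4086 km

4086 km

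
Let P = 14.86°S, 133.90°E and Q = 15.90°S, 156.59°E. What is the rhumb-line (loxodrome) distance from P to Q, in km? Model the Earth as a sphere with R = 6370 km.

2435 km

Δψ = ln[tan(π/4+φ₂/2)/tan(π/4+φ₁/2)] = -0.0188;  Δφ = -0.0182 rad,  Δλ = +0.3960 rad
q = Δφ/Δψ = 0.9642
d = R·√(Δφ² + q²Δλ²) = 6370·0.38226 = 2435 km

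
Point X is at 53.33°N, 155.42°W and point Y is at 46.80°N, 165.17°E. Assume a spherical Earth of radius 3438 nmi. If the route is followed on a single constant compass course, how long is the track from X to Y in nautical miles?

Δψ = ln[tan(π/4+φ₂/2)/tan(π/4+φ₁/2)] = -0.1779;  Δφ = -0.1140 rad,  Δλ = -0.6878 rad
q = Δφ/Δψ = 0.6406
d = R·√(Δφ² + q²Δλ²) = 3438·0.45511 = 1565 nmi

1565 nmi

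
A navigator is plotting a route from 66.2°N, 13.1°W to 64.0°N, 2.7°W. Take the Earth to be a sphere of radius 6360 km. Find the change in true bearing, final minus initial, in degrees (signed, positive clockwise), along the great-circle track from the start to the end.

At departure: θ₁ = atan2(sin Δλ cos φ₂, cos φ₁ sin φ₂ − sin φ₁ cos φ₂ cos Δλ) = 111.89°
At arrival: θ₂ = atan2(sin Δλ cos φ₁, −cos φ₂ sin φ₁ + sin φ₂ cos φ₁ cos Δλ) = 121.33°
Δθ = θ₂ − θ₁ = +9.4°

+9.4°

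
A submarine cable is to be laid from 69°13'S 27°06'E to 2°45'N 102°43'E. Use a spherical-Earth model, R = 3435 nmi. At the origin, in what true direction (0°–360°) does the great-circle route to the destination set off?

75.6°

θ = atan2( sin Δλ·cos φ₂ ,  cos φ₁ sin φ₂ − sin φ₁ cos φ₂ cos Δλ )
  = atan2(+0.9675, +0.2490) = 75.57°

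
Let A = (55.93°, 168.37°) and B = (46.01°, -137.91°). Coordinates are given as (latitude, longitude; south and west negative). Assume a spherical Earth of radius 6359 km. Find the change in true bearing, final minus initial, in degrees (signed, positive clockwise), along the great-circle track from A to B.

Initial bearing θ₁ = atan2(sin Δλ cos φ₂, cos φ₁ sin φ₂ − sin φ₁ cos φ₂ cos Δλ) = 83.62°
Final bearing θ₂ = (initial bearing from the destination back to the start) + 180° = 126.72°
Δθ = θ₂ − θ₁ = +43.1°

+43.1°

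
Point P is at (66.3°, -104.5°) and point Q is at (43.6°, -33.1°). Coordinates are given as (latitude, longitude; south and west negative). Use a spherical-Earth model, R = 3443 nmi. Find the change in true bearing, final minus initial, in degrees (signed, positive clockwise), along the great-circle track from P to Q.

Initial bearing θ₁ = atan2(sin Δλ cos φ₂, cos φ₁ sin φ₂ − sin φ₁ cos φ₂ cos Δλ) = 84.53°
Final bearing θ₂ = (initial bearing from the destination back to the start) + 180° = 146.46°
Δθ = θ₂ − θ₁ = +61.9°

+61.9°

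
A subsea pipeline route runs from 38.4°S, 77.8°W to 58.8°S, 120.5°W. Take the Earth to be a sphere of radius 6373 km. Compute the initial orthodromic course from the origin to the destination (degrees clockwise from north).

219.0°

N = sin Δλ·cos φ₂ = -0.3513;  D = cos φ₁ sin φ₂ − sin φ₁ cos φ₂ cos Δλ = -0.4339
initial course = atan2(N, D) = 219.00°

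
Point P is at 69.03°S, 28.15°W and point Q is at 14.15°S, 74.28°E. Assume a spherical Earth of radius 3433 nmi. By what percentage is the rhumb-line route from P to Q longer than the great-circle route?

7.9%

Great circle: σ = 1.4166 rad → d_gc = Rσ = 4863.2 nmi
Rhumb: Δφ = +0.9578, Δλ = +1.7877, Δψ = +1.4375, q = Δφ/Δψ = 0.6663 → d_rh = R√(Δφ²+q²Δλ²) = 5247.4 nmi
Excess = (5247.4 − 4863.2) / 4863.2 = 384.2 / 4863.2 = 7.90% ≈ 7.9%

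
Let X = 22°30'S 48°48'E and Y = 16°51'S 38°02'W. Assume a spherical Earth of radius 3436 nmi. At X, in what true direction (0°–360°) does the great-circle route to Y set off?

255.5°

θ = atan2( sin Δλ·cos φ₂ ,  cos φ₁ sin φ₂ − sin φ₁ cos φ₂ cos Δλ )
  = atan2(-0.9556, -0.2476) = 255.48°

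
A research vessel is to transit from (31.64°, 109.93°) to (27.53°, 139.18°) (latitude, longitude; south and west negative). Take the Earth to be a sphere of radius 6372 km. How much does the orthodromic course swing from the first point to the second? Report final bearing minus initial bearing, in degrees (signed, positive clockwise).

Initial bearing θ₁ = atan2(sin Δλ cos φ₂, cos φ₁ sin φ₂ − sin φ₁ cos φ₂ cos Δλ) = 91.63°
Final bearing θ₂ = (initial bearing from the destination back to the start) + 180° = 106.33°
Δθ = θ₂ − θ₁ = +14.7°

+14.7°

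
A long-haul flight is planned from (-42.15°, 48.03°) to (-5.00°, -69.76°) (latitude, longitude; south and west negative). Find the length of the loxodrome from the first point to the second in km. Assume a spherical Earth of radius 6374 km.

Δψ = ln[tan(π/4+φ₂/2)/tan(π/4+φ₁/2)] = +0.7253;  Δφ = +0.6484 rad,  Δλ = -2.0558 rad
q = Δφ/Δψ = 0.8939
d = R·√(Δφ² + q²Δλ²) = 6374·1.94881 = 12422 km

12422 km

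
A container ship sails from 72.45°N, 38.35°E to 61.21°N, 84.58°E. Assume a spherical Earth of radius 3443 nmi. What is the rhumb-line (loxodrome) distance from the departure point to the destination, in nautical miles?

Δψ = ln[tan(π/4+φ₂/2)/tan(π/4+φ₁/2)] = -0.5085;  Δφ = -0.1962 rad,  Δλ = +0.8069 rad
q = Δφ/Δψ = 0.3858
d = R·√(Δφ² + q²Δλ²) = 3443·0.36796 = 1267 nmi

1267 nmi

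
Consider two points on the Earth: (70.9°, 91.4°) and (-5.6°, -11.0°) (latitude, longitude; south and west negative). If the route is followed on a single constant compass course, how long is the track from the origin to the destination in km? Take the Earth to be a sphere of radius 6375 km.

11743 km

Rhumb course C = atan2(Δλ, Δψ) with Δψ = ln[tan(π/4+φ₂/2)/tan(π/4+φ₁/2)] = -1.8803, Δλ = -1.7872 → C = 223.55°
d = R·|Δφ| / |cos C| = 6375·1.33518 / 0.72481 = 11743 km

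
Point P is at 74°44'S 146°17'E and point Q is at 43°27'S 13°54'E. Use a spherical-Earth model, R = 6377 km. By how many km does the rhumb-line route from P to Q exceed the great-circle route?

Great circle: cos σ = sin φ₁ sin φ₂ + cos φ₁ cos φ₂ cos Δλ,  σ = 1.0068 rad → d_gc = 6420.2 km
Rhumb line: Δψ = +1.1661, q = Δφ/Δψ = 0.4682, d_rh = R√(Δφ²+q²Δλ²) = 7727.5 km
Excess = 7727.5 − 6420.2 = 1307.3 ≈ 1307 km

1307 km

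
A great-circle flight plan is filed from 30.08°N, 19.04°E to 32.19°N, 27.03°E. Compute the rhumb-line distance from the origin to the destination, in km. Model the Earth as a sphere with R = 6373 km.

Rhumb course C = atan2(Δλ, Δψ) with Δψ = ln[tan(π/4+φ₂/2)/tan(π/4+φ₁/2)] = +0.0430, Δλ = +0.1395 → C = 72.85°
d = R·|Δφ| / |cos C| = 6373·0.03683 / 0.29484 = 796 km

796 km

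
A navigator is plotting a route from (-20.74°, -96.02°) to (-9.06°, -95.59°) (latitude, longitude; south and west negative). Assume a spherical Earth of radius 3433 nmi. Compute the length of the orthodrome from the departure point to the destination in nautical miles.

700 nmi

cos σ = sin φ₁ sin φ₂ + cos φ₁ cos φ₂ cos Δλ
      = sin(-20.74°)sin(-9.06°) + cos(-20.74°)cos(-9.06°)cos(0.43°) = 0.9793
σ = 11.687° → d = Rσ = 3433·0.20398 = 700 nmi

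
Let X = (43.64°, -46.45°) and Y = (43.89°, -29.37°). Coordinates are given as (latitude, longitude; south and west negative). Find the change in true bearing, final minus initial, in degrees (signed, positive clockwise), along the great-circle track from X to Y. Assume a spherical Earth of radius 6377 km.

+11.9°

Initial bearing θ₁ = atan2(sin Δλ cos φ₂, cos φ₁ sin φ₂ − sin φ₁ cos φ₂ cos Δλ) = 82.92°
Final bearing θ₂ = (initial bearing from the destination back to the start) + 180° = 94.78°
Δθ = θ₂ − θ₁ = +11.9°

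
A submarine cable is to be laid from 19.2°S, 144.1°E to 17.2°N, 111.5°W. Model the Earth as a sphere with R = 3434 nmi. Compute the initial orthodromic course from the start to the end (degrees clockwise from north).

N = sin Δλ·cos φ₂ = +0.9253;  D = cos φ₁ sin φ₂ − sin φ₁ cos φ₂ cos Δλ = +0.2011
initial course = atan2(N, D) = 77.74°

77.7°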